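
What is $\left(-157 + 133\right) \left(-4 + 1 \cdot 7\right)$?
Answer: $-72$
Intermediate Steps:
$\left(-157 + 133\right) \left(-4 + 1 \cdot 7\right) = - 24 \left(-4 + 7\right) = \left(-24\right) 3 = -72$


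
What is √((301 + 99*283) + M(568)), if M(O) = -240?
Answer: √28078 ≈ 167.56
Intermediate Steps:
√((301 + 99*283) + M(568)) = √((301 + 99*283) - 240) = √((301 + 28017) - 240) = √(28318 - 240) = √28078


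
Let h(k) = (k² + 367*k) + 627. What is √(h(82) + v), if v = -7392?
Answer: √30053 ≈ 173.36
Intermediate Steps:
h(k) = 627 + k² + 367*k
√(h(82) + v) = √((627 + 82² + 367*82) - 7392) = √((627 + 6724 + 30094) - 7392) = √(37445 - 7392) = √30053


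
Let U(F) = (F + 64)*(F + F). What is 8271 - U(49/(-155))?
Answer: 199678133/24025 ≈ 8311.3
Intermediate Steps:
U(F) = 2*F*(64 + F) (U(F) = (64 + F)*(2*F) = 2*F*(64 + F))
8271 - U(49/(-155)) = 8271 - 2*49/(-155)*(64 + 49/(-155)) = 8271 - 2*49*(-1/155)*(64 + 49*(-1/155)) = 8271 - 2*(-49)*(64 - 49/155)/155 = 8271 - 2*(-49)*9871/(155*155) = 8271 - 1*(-967358/24025) = 8271 + 967358/24025 = 199678133/24025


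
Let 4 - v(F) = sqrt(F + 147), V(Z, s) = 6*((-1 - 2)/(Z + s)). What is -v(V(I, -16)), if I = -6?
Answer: -4 + sqrt(17886)/11 ≈ 8.1581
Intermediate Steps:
V(Z, s) = -18/(Z + s) (V(Z, s) = 6*(-3/(Z + s)) = -18/(Z + s))
v(F) = 4 - sqrt(147 + F) (v(F) = 4 - sqrt(F + 147) = 4 - sqrt(147 + F))
-v(V(I, -16)) = -(4 - sqrt(147 - 18/(-6 - 16))) = -(4 - sqrt(147 - 18/(-22))) = -(4 - sqrt(147 - 18*(-1/22))) = -(4 - sqrt(147 + 9/11)) = -(4 - sqrt(1626/11)) = -(4 - sqrt(17886)/11) = -4 + sqrt(17886)/11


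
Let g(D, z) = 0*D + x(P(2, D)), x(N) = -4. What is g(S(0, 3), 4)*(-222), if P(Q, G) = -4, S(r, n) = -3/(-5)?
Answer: 888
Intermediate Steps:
S(r, n) = ⅗ (S(r, n) = -3*(-⅕) = ⅗)
g(D, z) = -4 (g(D, z) = 0*D - 4 = 0 - 4 = -4)
g(S(0, 3), 4)*(-222) = -4*(-222) = 888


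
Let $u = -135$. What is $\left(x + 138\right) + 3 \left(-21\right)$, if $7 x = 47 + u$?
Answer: $\frac{437}{7} \approx 62.429$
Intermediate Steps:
$x = - \frac{88}{7}$ ($x = \frac{47 - 135}{7} = \frac{1}{7} \left(-88\right) = - \frac{88}{7} \approx -12.571$)
$\left(x + 138\right) + 3 \left(-21\right) = \left(- \frac{88}{7} + 138\right) + 3 \left(-21\right) = \frac{878}{7} - 63 = \frac{437}{7}$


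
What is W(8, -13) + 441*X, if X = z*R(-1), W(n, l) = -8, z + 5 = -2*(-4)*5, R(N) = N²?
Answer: 15427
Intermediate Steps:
z = 35 (z = -5 - 2*(-4)*5 = -5 + 8*5 = -5 + 40 = 35)
X = 35 (X = 35*(-1)² = 35*1 = 35)
W(8, -13) + 441*X = -8 + 441*35 = -8 + 15435 = 15427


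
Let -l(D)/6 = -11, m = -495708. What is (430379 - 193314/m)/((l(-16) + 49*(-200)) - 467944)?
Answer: -352050341/390740604 ≈ -0.90098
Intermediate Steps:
l(D) = 66 (l(D) = -6*(-11) = 66)
(430379 - 193314/m)/((l(-16) + 49*(-200)) - 467944) = (430379 - 193314/(-495708))/((66 + 49*(-200)) - 467944) = (430379 - 193314*(-1/495708))/((66 - 9800) - 467944) = (430379 + 319/818)/(-9734 - 467944) = (352050341/818)/(-477678) = (352050341/818)*(-1/477678) = -352050341/390740604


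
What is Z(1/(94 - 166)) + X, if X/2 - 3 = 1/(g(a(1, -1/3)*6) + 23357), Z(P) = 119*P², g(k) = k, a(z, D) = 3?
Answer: 729847993/121176000 ≈ 6.0230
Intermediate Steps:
X = 140252/23375 (X = 6 + 2/(3*6 + 23357) = 6 + 2/(18 + 23357) = 6 + 2/23375 = 140252/23375 ≈ 6.0001)
Z(1/(94 - 166)) + X = 119*(1/(94 - 166))² + 140252/23375 = 119*(1/(-72))² + 140252/23375 = 119*(-1/72)² + 140252/23375 = 119*(1/5184) + 140252/23375 = 119/5184 + 140252/23375 = 729847993/121176000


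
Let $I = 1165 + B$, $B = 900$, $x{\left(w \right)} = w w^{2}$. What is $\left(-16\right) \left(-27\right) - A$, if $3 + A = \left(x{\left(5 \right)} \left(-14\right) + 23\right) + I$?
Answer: $97$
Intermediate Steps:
$x{\left(w \right)} = w^{3}$
$I = 2065$ ($I = 1165 + 900 = 2065$)
$A = 335$ ($A = -3 + \left(\left(5^{3} \left(-14\right) + 23\right) + 2065\right) = -3 + \left(\left(125 \left(-14\right) + 23\right) + 2065\right) = -3 + \left(\left(-1750 + 23\right) + 2065\right) = -3 + \left(-1727 + 2065\right) = -3 + 338 = 335$)
$\left(-16\right) \left(-27\right) - A = \left(-16\right) \left(-27\right) - 335 = 432 - 335 = 97$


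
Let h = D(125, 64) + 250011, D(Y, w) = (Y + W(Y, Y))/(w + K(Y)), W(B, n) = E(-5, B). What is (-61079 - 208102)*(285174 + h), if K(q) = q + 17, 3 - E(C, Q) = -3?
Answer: -29676731760621/206 ≈ -1.4406e+11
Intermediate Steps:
E(C, Q) = 6 (E(C, Q) = 3 - 1*(-3) = 3 + 3 = 6)
K(q) = 17 + q
W(B, n) = 6
D(Y, w) = (6 + Y)/(17 + Y + w) (D(Y, w) = (Y + 6)/(w + (17 + Y)) = (6 + Y)/(17 + Y + w))
h = 51502397/206 (h = (6 + 125)/(17 + 125 + 64) + 250011 = 131/206 + 250011 = 51502397/206 ≈ 2.5001e+5)
(-61079 - 208102)*(285174 + h) = (-61079 - 208102)*(285174 + 51502397/206) = -269181*110248241/206 = -29676731760621/206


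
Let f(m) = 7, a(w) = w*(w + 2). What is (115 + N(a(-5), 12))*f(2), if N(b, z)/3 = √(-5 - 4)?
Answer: 805 + 63*I ≈ 805.0 + 63.0*I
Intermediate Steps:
a(w) = w*(2 + w)
N(b, z) = 9*I (N(b, z) = 3*√(-5 - 4) = 3*√(-9) = 3*(3*I) = 9*I)
(115 + N(a(-5), 12))*f(2) = (115 + 9*I)*7 = 805 + 63*I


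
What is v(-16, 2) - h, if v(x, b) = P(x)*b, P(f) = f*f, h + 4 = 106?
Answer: 410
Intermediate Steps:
h = 102 (h = -4 + 106 = 102)
P(f) = f**2
v(x, b) = b*x**2 (v(x, b) = x**2*b = b*x**2)
v(-16, 2) - h = 2*(-16)**2 - 1*102 = 2*256 - 102 = 512 - 102 = 410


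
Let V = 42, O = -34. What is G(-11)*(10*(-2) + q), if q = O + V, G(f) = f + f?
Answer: 264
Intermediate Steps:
G(f) = 2*f
q = 8 (q = -34 + 42 = 8)
G(-11)*(10*(-2) + q) = (2*(-11))*(10*(-2) + 8) = -22*(-20 + 8) = -22*(-12) = 264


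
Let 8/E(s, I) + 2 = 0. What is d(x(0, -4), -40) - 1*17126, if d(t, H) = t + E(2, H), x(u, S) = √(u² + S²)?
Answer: -17126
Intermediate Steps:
E(s, I) = -4 (E(s, I) = 8/(-2 + 0) = 8/(-2) = 8*(-½) = -4)
x(u, S) = √(S² + u²)
d(t, H) = -4 + t (d(t, H) = t - 4 = -4 + t)
d(x(0, -4), -40) - 1*17126 = (-4 + √((-4)² + 0²)) - 1*17126 = (-4 + √(16 + 0)) - 17126 = (-4 + √16) - 17126 = (-4 + 4) - 17126 = 0 - 17126 = -17126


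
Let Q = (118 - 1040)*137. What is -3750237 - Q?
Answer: -3623923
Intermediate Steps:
Q = -126314 (Q = -922*137 = -126314)
-3750237 - Q = -3750237 - 1*(-126314) = -3750237 + 126314 = -3623923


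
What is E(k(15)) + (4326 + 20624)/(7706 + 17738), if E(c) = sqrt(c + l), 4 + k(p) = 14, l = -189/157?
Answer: 12475/12722 + sqrt(216817)/157 ≈ 3.9464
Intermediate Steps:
l = -189/157 (l = -189*1/157 = -189/157 ≈ -1.2038)
k(p) = 10 (k(p) = -4 + 14 = 10)
E(c) = sqrt(-189/157 + c) (E(c) = sqrt(c - 189/157) = sqrt(-189/157 + c))
E(k(15)) + (4326 + 20624)/(7706 + 17738) = sqrt(-29673 + 24649*10)/157 + (4326 + 20624)/(7706 + 17738) = sqrt(-29673 + 246490)/157 + 24950/25444 = sqrt(216817)/157 + 24950*(1/25444) = sqrt(216817)/157 + 12475/12722 = 12475/12722 + sqrt(216817)/157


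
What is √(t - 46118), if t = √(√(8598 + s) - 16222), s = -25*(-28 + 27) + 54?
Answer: √(-46118 + √(-16222 + √8677)) ≈ 0.2957 + 214.75*I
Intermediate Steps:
s = 79 (s = -25*(-1) + 54 = 25 + 54 = 79)
t = √(-16222 + √8677) (t = √(√(8598 + 79) - 16222) = √(√8677 - 16222) = √(-16222 + √8677) ≈ 127.0*I)
√(t - 46118) = √(√(-16222 + √8677) - 46118) = √(-46118 + √(-16222 + √8677))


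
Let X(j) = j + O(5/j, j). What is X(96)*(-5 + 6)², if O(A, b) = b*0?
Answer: 96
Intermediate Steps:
O(A, b) = 0
X(j) = j (X(j) = j + 0 = j)
X(96)*(-5 + 6)² = 96*(-5 + 6)² = 96*1² = 96*1 = 96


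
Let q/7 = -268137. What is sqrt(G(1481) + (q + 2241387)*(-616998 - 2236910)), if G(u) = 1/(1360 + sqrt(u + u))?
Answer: sqrt(-1414459819088639 - 1040043984624*sqrt(2962))/sqrt(1360 + sqrt(2962)) ≈ 1.0198e+6*I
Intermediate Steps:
q = -1876959 (q = 7*(-268137) = -1876959)
G(u) = 1/(1360 + sqrt(2)*sqrt(u)) (G(u) = 1/(1360 + sqrt(2*u)) = 1/(1360 + sqrt(2)*sqrt(u)))
sqrt(G(1481) + (q + 2241387)*(-616998 - 2236910)) = sqrt(1/(1360 + sqrt(2)*sqrt(1481)) + (-1876959 + 2241387)*(-616998 - 2236910)) = sqrt(1/(1360 + sqrt(2962)) + 364428*(-2853908)) = sqrt(1/(1360 + sqrt(2962)) - 1040043984624) = sqrt(-1040043984624 + 1/(1360 + sqrt(2962)))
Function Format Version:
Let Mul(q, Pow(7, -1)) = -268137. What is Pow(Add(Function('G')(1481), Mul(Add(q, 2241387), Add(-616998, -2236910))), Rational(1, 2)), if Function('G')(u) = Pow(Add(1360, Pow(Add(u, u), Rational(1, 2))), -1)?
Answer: Mul(Pow(Add(-1414459819088639, Mul(-1040043984624, Pow(2962, Rational(1, 2)))), Rational(1, 2)), Pow(Add(1360, Pow(2962, Rational(1, 2))), Rational(-1, 2))) ≈ Mul(1.0198e+6, I)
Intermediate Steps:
q = -1876959 (q = Mul(7, -268137) = -1876959)
Function('G')(u) = Pow(Add(1360, Mul(Pow(2, Rational(1, 2)), Pow(u, Rational(1, 2)))), -1) (Function('G')(u) = Pow(Add(1360, Pow(Mul(2, u), Rational(1, 2))), -1) = Pow(Add(1360, Mul(Pow(2, Rational(1, 2)), Pow(u, Rational(1, 2)))), -1))
Pow(Add(Function('G')(1481), Mul(Add(q, 2241387), Add(-616998, -2236910))), Rational(1, 2)) = Pow(Add(Pow(Add(1360, Mul(Pow(2, Rational(1, 2)), Pow(1481, Rational(1, 2)))), -1), Mul(Add(-1876959, 2241387), Add(-616998, -2236910))), Rational(1, 2)) = Pow(Add(Pow(Add(1360, Pow(2962, Rational(1, 2))), -1), Mul(364428, -2853908)), Rational(1, 2)) = Pow(Add(Pow(Add(1360, Pow(2962, Rational(1, 2))), -1), -1040043984624), Rational(1, 2)) = Pow(Add(-1040043984624, Pow(Add(1360, Pow(2962, Rational(1, 2))), -1)), Rational(1, 2))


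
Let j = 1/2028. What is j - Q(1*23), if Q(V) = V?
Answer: -46643/2028 ≈ -23.000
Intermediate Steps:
j = 1/2028 ≈ 0.00049310
j - Q(1*23) = 1/2028 - 23 = -46643/2028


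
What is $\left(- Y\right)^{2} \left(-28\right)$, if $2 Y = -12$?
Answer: $-1008$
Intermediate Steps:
$Y = -6$ ($Y = \frac{1}{2} \left(-12\right) = -6$)
$\left(- Y\right)^{2} \left(-28\right) = \left(\left(-1\right) \left(-6\right)\right)^{2} \left(-28\right) = 6^{2} \left(-28\right) = 36 \left(-28\right) = -1008$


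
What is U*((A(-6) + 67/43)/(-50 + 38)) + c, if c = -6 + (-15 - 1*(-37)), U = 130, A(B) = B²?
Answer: -100847/258 ≈ -390.88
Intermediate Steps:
c = 16 (c = -6 + (-15 + 37) = -6 + 22 = 16)
U*((A(-6) + 67/43)/(-50 + 38)) + c = 130*(((-6)² + 67/43)/(-50 + 38)) + 16 = 130*((36 + 67*(1/43))/(-12)) + 16 = 130*((36 + 67/43)*(-1/12)) + 16 = 130*((1615/43)*(-1/12)) + 16 = 130*(-1615/516) + 16 = -104975/258 + 16 = -100847/258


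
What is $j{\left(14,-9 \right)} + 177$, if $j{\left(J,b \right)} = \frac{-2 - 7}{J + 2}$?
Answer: $\frac{2823}{16} \approx 176.44$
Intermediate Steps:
$j{\left(J,b \right)} = - \frac{9}{2 + J}$
$j{\left(14,-9 \right)} + 177 = - \frac{9}{2 + 14} + 177 = - \frac{9}{16} + 177 = \frac{2823}{16}$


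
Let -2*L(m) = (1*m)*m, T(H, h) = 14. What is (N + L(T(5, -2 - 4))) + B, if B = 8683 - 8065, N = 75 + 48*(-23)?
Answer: -509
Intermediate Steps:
L(m) = -m²/2 (L(m) = -1*m*m/2 = -m*m/2 = -m²/2)
N = -1029 (N = 75 - 1104 = -1029)
B = 618
(N + L(T(5, -2 - 4))) + B = (-1029 - ½*14²) + 618 = (-1029 - ½*196) + 618 = (-1029 - 98) + 618 = -1127 + 618 = -509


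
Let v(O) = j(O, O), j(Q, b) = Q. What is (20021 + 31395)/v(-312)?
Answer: -6427/39 ≈ -164.79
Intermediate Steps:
v(O) = O
(20021 + 31395)/v(-312) = (20021 + 31395)/(-312) = 51416*(-1/312) = -6427/39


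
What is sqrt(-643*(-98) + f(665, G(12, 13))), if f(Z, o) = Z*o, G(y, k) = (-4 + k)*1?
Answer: sqrt(68999) ≈ 262.68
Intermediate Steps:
G(y, k) = -4 + k
sqrt(-643*(-98) + f(665, G(12, 13))) = sqrt(-643*(-98) + 665*(-4 + 13)) = sqrt(63014 + 665*9) = sqrt(63014 + 5985) = sqrt(68999)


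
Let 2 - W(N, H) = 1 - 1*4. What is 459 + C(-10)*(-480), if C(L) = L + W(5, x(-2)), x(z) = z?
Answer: 2859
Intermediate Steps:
W(N, H) = 5 (W(N, H) = 2 - (1 - 1*4) = 2 - (1 - 4) = 2 - 1*(-3) = 2 + 3 = 5)
C(L) = 5 + L (C(L) = L + 5 = 5 + L)
459 + C(-10)*(-480) = 459 + (5 - 10)*(-480) = 459 - 5*(-480) = 459 + 2400 = 2859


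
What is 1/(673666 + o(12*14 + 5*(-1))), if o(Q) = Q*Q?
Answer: 1/700235 ≈ 1.4281e-6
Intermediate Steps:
o(Q) = Q²
1/(673666 + o(12*14 + 5*(-1))) = 1/(673666 + (12*14 + 5*(-1))²) = 1/(673666 + (168 - 5)²) = 1/(673666 + 163²) = 1/(673666 + 26569) = 1/700235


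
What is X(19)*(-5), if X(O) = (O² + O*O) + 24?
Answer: -3730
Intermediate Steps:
X(O) = 24 + 2*O² (X(O) = (O² + O²) + 24 = 2*O² + 24 = 24 + 2*O²)
X(19)*(-5) = (24 + 2*19²)*(-5) = (24 + 2*361)*(-5) = (24 + 722)*(-5) = 746*(-5) = -3730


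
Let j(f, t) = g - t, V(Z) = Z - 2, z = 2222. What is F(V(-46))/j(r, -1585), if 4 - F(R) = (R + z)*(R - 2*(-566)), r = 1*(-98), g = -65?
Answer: -589153/380 ≈ -1550.4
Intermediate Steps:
V(Z) = -2 + Z
r = -98
j(f, t) = -65 - t
F(R) = 4 - (1132 + R)*(2222 + R) (F(R) = 4 - (R + 2222)*(R - 2*(-566)) = 4 - (2222 + R)*(R + 1132) = 4 - (2222 + R)*(1132 + R) = 4 - (1132 + R)*(2222 + R))
F(V(-46))/j(r, -1585) = (-2515300 - (-2 - 46)**2 - 3354*(-2 - 46))/(-65 - 1*(-1585)) = (-2515300 - 1*(-48)**2 - 3354*(-48))/(-65 + 1585) = (-2515300 - 1*2304 + 160992)/1520 = (-2515300 - 2304 + 160992)*(1/1520) = -2356612*1/1520 = -589153/380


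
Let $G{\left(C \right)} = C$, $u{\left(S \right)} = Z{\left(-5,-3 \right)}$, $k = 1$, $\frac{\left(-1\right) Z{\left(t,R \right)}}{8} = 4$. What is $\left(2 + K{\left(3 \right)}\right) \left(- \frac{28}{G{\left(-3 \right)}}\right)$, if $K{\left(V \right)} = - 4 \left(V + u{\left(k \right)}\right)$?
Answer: $\frac{3304}{3} \approx 1101.3$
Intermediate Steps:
$Z{\left(t,R \right)} = -32$ ($Z{\left(t,R \right)} = \left(-8\right) 4 = -32$)
$u{\left(S \right)} = -32$
$K{\left(V \right)} = 128 - 4 V$ ($K{\left(V \right)} = - 4 \left(V - 32\right) = - 4 \left(-32 + V\right) = 128 - 4 V$)
$\left(2 + K{\left(3 \right)}\right) \left(- \frac{28}{G{\left(-3 \right)}}\right) = \left(2 + \left(128 - 12\right)\right) \left(- \frac{28}{-3}\right) = \left(2 + \left(128 - 12\right)\right) \left(\left(-28\right) \left(- \frac{1}{3}\right)\right) = \left(2 + 116\right) \frac{28}{3} = 118 \cdot \frac{28}{3} = \frac{3304}{3}$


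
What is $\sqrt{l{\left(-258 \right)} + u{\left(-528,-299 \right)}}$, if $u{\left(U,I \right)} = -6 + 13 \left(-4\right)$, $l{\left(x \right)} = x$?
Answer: $2 i \sqrt{79} \approx 17.776 i$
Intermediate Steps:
$u{\left(U,I \right)} = -58$ ($u{\left(U,I \right)} = -6 - 52 = -58$)
$\sqrt{l{\left(-258 \right)} + u{\left(-528,-299 \right)}} = \sqrt{-258 - 58} = \sqrt{-316} = 2 i \sqrt{79}$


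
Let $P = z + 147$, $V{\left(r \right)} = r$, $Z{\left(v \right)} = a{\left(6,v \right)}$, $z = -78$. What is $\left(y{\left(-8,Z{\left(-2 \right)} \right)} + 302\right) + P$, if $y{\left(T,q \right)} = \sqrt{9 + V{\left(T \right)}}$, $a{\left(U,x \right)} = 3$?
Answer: $372$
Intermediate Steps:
$Z{\left(v \right)} = 3$
$y{\left(T,q \right)} = \sqrt{9 + T}$
$P = 69$ ($P = -78 + 147 = 69$)
$\left(y{\left(-8,Z{\left(-2 \right)} \right)} + 302\right) + P = \left(\sqrt{9 - 8} + 302\right) + 69 = \left(\sqrt{1} + 302\right) + 69 = \left(1 + 302\right) + 69 = 303 + 69 = 372$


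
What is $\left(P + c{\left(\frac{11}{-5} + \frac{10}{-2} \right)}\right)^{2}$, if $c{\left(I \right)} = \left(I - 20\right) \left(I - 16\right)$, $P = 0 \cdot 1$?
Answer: $\frac{248882176}{625} \approx 3.9821 \cdot 10^{5}$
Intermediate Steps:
$P = 0$
$c{\left(I \right)} = \left(-20 + I\right) \left(-16 + I\right)$
$\left(P + c{\left(\frac{11}{-5} + \frac{10}{-2} \right)}\right)^{2} = \left(0 + \left(320 + \left(\frac{11}{-5} + \frac{10}{-2}\right)^{2} - 36 \left(\frac{11}{-5} + \frac{10}{-2}\right)\right)\right)^{2} = \left(0 + \left(320 + \left(11 \left(- \frac{1}{5}\right) + 10 \left(- \frac{1}{2}\right)\right)^{2} - 36 \left(11 \left(- \frac{1}{5}\right) + 10 \left(- \frac{1}{2}\right)\right)\right)\right)^{2} = \left(0 + \left(320 + \left(- \frac{11}{5} - 5\right)^{2} - 36 \left(- \frac{11}{5} - 5\right)\right)\right)^{2} = \left(0 + \left(320 + \left(- \frac{36}{5}\right)^{2} - - \frac{1296}{5}\right)\right)^{2} = \left(0 + \left(320 + \frac{1296}{25} + \frac{1296}{5}\right)\right)^{2} = \left(0 + \frac{15776}{25}\right)^{2} = \left(\frac{15776}{25}\right)^{2} = \frac{248882176}{625}$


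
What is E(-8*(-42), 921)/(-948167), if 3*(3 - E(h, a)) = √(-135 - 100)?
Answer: -3/948167 + I*√235/2844501 ≈ -3.164e-6 + 5.3892e-6*I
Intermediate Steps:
E(h, a) = 3 - I*√235/3 (E(h, a) = 3 - √(-135 - 100)/3 = 3 - I*√235/3)
E(-8*(-42), 921)/(-948167) = (3 - I*√235/3)/(-948167) = (3 - I*√235/3)*(-1/948167) = -3/948167 + I*√235/2844501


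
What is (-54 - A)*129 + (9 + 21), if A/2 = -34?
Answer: 1836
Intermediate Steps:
A = -68 (A = 2*(-34) = -68)
(-54 - A)*129 + (9 + 21) = (-54 - 1*(-68))*129 + (9 + 21) = (-54 + 68)*129 + 30 = 14*129 + 30 = 1806 + 30 = 1836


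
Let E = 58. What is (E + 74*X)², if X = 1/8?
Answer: 72361/16 ≈ 4522.6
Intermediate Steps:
X = ⅛ ≈ 0.12500
(E + 74*X)² = (58 + 74*(⅛))² = (58 + 37/4)² = (269/4)² = 72361/16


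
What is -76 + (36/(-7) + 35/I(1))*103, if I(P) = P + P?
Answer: 16755/14 ≈ 1196.8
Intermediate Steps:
I(P) = 2*P
-76 + (36/(-7) + 35/I(1))*103 = -76 + (36/(-7) + 35/((2*1)))*103 = -76 + (36*(-1/7) + 35/2)*103 = -76 + (-36/7 + 35*(1/2))*103 = -76 + (-36/7 + 35/2)*103 = -76 + (173/14)*103 = -76 + 17819/14 = 16755/14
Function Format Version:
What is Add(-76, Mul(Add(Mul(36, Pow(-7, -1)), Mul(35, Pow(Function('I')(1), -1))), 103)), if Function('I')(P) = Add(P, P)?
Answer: Rational(16755, 14) ≈ 1196.8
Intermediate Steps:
Function('I')(P) = Mul(2, P)
Add(-76, Mul(Add(Mul(36, Pow(-7, -1)), Mul(35, Pow(Function('I')(1), -1))), 103)) = Add(-76, Mul(Add(Mul(36, Pow(-7, -1)), Mul(35, Pow(Mul(2, 1), -1))), 103)) = Add(-76, Mul(Add(Mul(36, Rational(-1, 7)), Mul(35, Pow(2, -1))), 103)) = Add(-76, Mul(Add(Rational(-36, 7), Mul(35, Rational(1, 2))), 103)) = Add(-76, Mul(Add(Rational(-36, 7), Rational(35, 2)), 103)) = Add(-76, Mul(Rational(173, 14), 103)) = Add(-76, Rational(17819, 14)) = Rational(16755, 14)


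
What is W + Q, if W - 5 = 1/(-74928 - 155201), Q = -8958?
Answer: -2060344938/230129 ≈ -8953.0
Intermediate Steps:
W = 1150644/230129 (W = 5 + 1/(-74928 - 155201) = 5 + 1/(-230129) = 5 - 1/230129 = 1150644/230129 ≈ 5.0000)
W + Q = 1150644/230129 - 8958 = -2060344938/230129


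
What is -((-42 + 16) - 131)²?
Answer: -24649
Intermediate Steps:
-((-42 + 16) - 131)² = -(-26 - 131)² = -1*(-157)² = -1*24649 = -24649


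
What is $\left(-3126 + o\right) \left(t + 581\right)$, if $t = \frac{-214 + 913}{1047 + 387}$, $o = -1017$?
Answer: $- \frac{1151550993}{478} \approx -2.4091 \cdot 10^{6}$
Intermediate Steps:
$t = \frac{233}{478}$ ($t = \frac{699}{1434} = 699 \cdot \frac{1}{1434} = \frac{233}{478} \approx 0.48745$)
$\left(-3126 + o\right) \left(t + 581\right) = \left(-3126 - 1017\right) \left(\frac{233}{478} + 581\right) = \left(-4143\right) \frac{277951}{478} = - \frac{1151550993}{478}$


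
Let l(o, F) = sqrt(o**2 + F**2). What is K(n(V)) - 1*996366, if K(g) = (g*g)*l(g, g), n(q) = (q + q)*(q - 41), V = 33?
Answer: -996366 + 147197952*sqrt(2) ≈ 2.0717e+8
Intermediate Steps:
n(q) = 2*q*(-41 + q) (n(q) = (2*q)*(-41 + q) = 2*q*(-41 + q))
l(o, F) = sqrt(F**2 + o**2)
K(g) = sqrt(2)*g**2*sqrt(g**2) (K(g) = (g*g)*sqrt(g**2 + g**2) = g**2*sqrt(2*g**2) = g**2*(sqrt(2)*sqrt(g**2)) = sqrt(2)*g**2*sqrt(g**2))
K(n(V)) - 1*996366 = sqrt(2)*(2*33*(-41 + 33))**2*sqrt((2*33*(-41 + 33))**2) - 1*996366 = sqrt(2)*(2*33*(-8))**2*sqrt((2*33*(-8))**2) - 996366 = sqrt(2)*(-528)**2*sqrt((-528)**2) - 996366 = sqrt(2)*278784*sqrt(278784) - 996366 = sqrt(2)*278784*528 - 996366 = 147197952*sqrt(2) - 996366 = -996366 + 147197952*sqrt(2)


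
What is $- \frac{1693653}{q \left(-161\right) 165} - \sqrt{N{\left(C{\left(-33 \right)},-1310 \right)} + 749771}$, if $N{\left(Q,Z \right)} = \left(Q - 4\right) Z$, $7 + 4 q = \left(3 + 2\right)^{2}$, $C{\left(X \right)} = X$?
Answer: $\frac{1129102}{79695} - \sqrt{798241} \approx -879.28$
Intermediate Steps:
$q = \frac{9}{2}$ ($q = - \frac{7}{4} + \frac{\left(3 + 2\right)^{2}}{4} = - \frac{7}{4} + \frac{5^{2}}{4} = - \frac{7}{4} + \frac{1}{4} \cdot 25 = - \frac{7}{4} + \frac{25}{4} = \frac{9}{2} \approx 4.5$)
$N{\left(Q,Z \right)} = Z \left(-4 + Q\right)$ ($N{\left(Q,Z \right)} = \left(-4 + Q\right) Z = Z \left(-4 + Q\right)$)
$- \frac{1693653}{q \left(-161\right) 165} - \sqrt{N{\left(C{\left(-33 \right)},-1310 \right)} + 749771} = - \frac{1693653}{\frac{9}{2} \left(-161\right) 165} - \sqrt{- 1310 \left(-4 - 33\right) + 749771} = - \frac{1693653}{\left(- \frac{1449}{2}\right) 165} - \sqrt{\left(-1310\right) \left(-37\right) + 749771} = - \frac{1693653}{- \frac{239085}{2}} - \sqrt{48470 + 749771} = \left(-1693653\right) \left(- \frac{2}{239085}\right) - \sqrt{798241} = \frac{1129102}{79695} - \sqrt{798241}$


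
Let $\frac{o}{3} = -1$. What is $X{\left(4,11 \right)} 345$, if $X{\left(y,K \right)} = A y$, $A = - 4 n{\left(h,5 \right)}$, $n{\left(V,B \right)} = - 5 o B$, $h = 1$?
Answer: $-414000$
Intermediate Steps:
$o = -3$ ($o = 3 \left(-1\right) = -3$)
$n{\left(V,B \right)} = 15 B$ ($n{\left(V,B \right)} = \left(-5\right) \left(-3\right) B = 15 B$)
$A = -300$ ($A = - 4 \cdot 15 \cdot 5 = \left(-4\right) 75 = -300$)
$X{\left(y,K \right)} = - 300 y$
$X{\left(4,11 \right)} 345 = \left(-300\right) 4 \cdot 345 = \left(-1200\right) 345 = -414000$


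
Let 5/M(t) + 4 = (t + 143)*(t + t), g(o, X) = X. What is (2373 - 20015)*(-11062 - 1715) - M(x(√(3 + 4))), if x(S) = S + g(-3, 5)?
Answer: 176345087618491/782324 + 765*√7/782324 ≈ 2.2541e+8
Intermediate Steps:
x(S) = 5 + S (x(S) = S + 5 = 5 + S)
M(t) = 5/(-4 + 2*t*(143 + t)) (M(t) = 5/(-4 + (t + 143)*(t + t)) = 5/(-4 + (143 + t)*(2*t)) = 5/(-4 + 2*t*(143 + t)))
(2373 - 20015)*(-11062 - 1715) - M(x(√(3 + 4))) = (2373 - 20015)*(-11062 - 1715) - 5/(2*(-2 + (5 + √(3 + 4))² + 143*(5 + √(3 + 4)))) = -17642*(-12777) - 5/(2*(-2 + (5 + √7)² + 143*(5 + √7))) = 225411834 - 5/(2*(-2 + (5 + √7)² + (715 + 143*√7))) = 225411834 - 5/(2*(713 + (5 + √7)² + 143*√7))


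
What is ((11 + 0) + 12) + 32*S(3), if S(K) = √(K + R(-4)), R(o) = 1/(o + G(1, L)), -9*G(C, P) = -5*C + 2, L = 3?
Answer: 23 + 32*√330/11 ≈ 75.846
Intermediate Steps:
G(C, P) = -2/9 + 5*C/9 (G(C, P) = -(-5*C + 2)/9 = -(2 - 5*C)/9 = -2/9 + 5*C/9)
R(o) = 1/(⅓ + o) (R(o) = 1/(o + (-2/9 + (5/9)*1)) = 1/(o + (-2/9 + 5/9)) = 1/(o + ⅓) = 1/(⅓ + o))
S(K) = √(-3/11 + K) (S(K) = √(K + 3/(1 + 3*(-4))) = √(K + 3/(1 - 12)) = √(K + 3/(-11)) = √(K + 3*(-1/11)) = √(K - 3/11) = √(-3/11 + K))
((11 + 0) + 12) + 32*S(3) = ((11 + 0) + 12) + 32*(√(-33 + 121*3)/11) = (11 + 12) + 32*(√(-33 + 363)/11) = 23 + 32*(√330/11) = 23 + 32*√330/11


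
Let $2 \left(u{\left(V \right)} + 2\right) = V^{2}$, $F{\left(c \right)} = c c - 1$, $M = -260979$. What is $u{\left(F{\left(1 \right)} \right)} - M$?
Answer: $260977$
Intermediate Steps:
$F{\left(c \right)} = -1 + c^{2}$ ($F{\left(c \right)} = c^{2} - 1 = -1 + c^{2}$)
$u{\left(V \right)} = -2 + \frac{V^{2}}{2}$
$u{\left(F{\left(1 \right)} \right)} - M = \left(-2 + \frac{\left(-1 + 1^{2}\right)^{2}}{2}\right) - -260979 = \left(-2 + \frac{\left(-1 + 1\right)^{2}}{2}\right) + 260979 = \left(-2 + \frac{0^{2}}{2}\right) + 260979 = \left(-2 + \frac{1}{2} \cdot 0\right) + 260979 = \left(-2 + 0\right) + 260979 = -2 + 260979 = 260977$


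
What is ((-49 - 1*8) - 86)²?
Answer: 20449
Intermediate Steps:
((-49 - 1*8) - 86)² = ((-49 - 8) - 86)² = (-57 - 86)² = (-143)² = 20449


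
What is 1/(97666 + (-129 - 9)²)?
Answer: 1/116710 ≈ 8.5682e-6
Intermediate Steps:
1/(97666 + (-129 - 9)²) = 1/(97666 + (-138)²) = 1/(97666 + 19044) = 1/116710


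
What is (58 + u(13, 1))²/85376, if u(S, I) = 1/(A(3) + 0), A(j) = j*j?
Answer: 273529/6915456 ≈ 0.039553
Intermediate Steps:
A(j) = j²
u(S, I) = ⅑ (u(S, I) = 1/(3² + 0) = 1/(9 + 0) = 1/9 = ⅑)
(58 + u(13, 1))²/85376 = (58 + ⅑)²/85376 = (523/9)²*(1/85376) = (273529/81)*(1/85376) = 273529/6915456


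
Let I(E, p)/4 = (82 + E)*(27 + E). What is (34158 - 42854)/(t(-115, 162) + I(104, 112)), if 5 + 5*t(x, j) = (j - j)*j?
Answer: -8696/97463 ≈ -0.089224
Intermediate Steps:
t(x, j) = -1 (t(x, j) = -1 + ((j - j)*j)/5 = -1 + (0*j)/5 = -1 + (1/5)*0 = -1 + 0 = -1)
I(E, p) = 4*(27 + E)*(82 + E) (I(E, p) = 4*((82 + E)*(27 + E)) = 4*((27 + E)*(82 + E)) = 4*(27 + E)*(82 + E))
(34158 - 42854)/(t(-115, 162) + I(104, 112)) = (34158 - 42854)/(-1 + (8856 + 4*104**2 + 436*104)) = -8696/(-1 + (8856 + 4*10816 + 45344)) = -8696/(-1 + (8856 + 43264 + 45344)) = -8696/(-1 + 97464) = -8696/97463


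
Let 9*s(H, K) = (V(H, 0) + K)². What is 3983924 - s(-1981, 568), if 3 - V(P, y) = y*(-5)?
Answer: 35529275/9 ≈ 3.9477e+6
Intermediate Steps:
V(P, y) = 3 + 5*y (V(P, y) = 3 - y*(-5) = 3 - (-5)*y = 3 + 5*y)
s(H, K) = (3 + K)²/9 (s(H, K) = ((3 + 5*0) + K)²/9 = ((3 + 0) + K)²/9 = (3 + K)²/9)
3983924 - s(-1981, 568) = 3983924 - (3 + 568)²/9 = 3983924 - 571²/9 = 3983924 - 326041/9 = 35529275/9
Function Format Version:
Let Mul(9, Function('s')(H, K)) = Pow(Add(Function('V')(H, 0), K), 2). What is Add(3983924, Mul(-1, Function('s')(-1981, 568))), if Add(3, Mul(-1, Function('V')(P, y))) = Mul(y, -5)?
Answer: Rational(35529275, 9) ≈ 3.9477e+6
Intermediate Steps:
Function('V')(P, y) = Add(3, Mul(5, y)) (Function('V')(P, y) = Add(3, Mul(-1, Mul(y, -5))) = Add(3, Mul(-1, Mul(-5, y))) = Add(3, Mul(5, y)))
Function('s')(H, K) = Mul(Rational(1, 9), Pow(Add(3, K), 2)) (Function('s')(H, K) = Mul(Rational(1, 9), Pow(Add(Add(3, Mul(5, 0)), K), 2)) = Mul(Rational(1, 9), Pow(Add(Add(3, 0), K), 2)) = Mul(Rational(1, 9), Pow(Add(3, K), 2)))
Add(3983924, Mul(-1, Function('s')(-1981, 568))) = Add(3983924, Mul(-1, Mul(Rational(1, 9), Pow(Add(3, 568), 2)))) = Add(3983924, Mul(-1, Mul(Rational(1, 9), Pow(571, 2)))) = Add(3983924, Mul(-1, Mul(Rational(1, 9), 326041))) = Add(3983924, Mul(-1, Rational(326041, 9))) = Add(3983924, Rational(-326041, 9)) = Rational(35529275, 9)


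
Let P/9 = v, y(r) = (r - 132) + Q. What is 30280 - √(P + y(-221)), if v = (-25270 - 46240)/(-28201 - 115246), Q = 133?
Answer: 30280 - 5*I*√177385125730/143447 ≈ 30280.0 - 14.68*I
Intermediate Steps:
y(r) = 1 + r (y(r) = (r - 132) + 133 = (-132 + r) + 133 = 1 + r)
v = 71510/143447 (v = -71510/(-143447) = -71510*(-1/143447) = 71510/143447 ≈ 0.49851)
P = 643590/143447 (P = 9*(71510/143447) = 643590/143447 ≈ 4.4866)
30280 - √(P + y(-221)) = 30280 - √(643590/143447 + (1 - 221)) = 30280 - √(643590/143447 - 220) = 30280 - √(-30914750/143447) = 30280 - 5*I*√177385125730/143447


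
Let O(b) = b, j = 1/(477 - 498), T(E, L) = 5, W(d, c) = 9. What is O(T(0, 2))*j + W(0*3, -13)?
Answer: 184/21 ≈ 8.7619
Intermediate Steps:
j = -1/21 (j = 1/(-21) = -1/21 ≈ -0.047619)
O(T(0, 2))*j + W(0*3, -13) = 5*(-1/21) + 9 = -5/21 + 9 = 184/21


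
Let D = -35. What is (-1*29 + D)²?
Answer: 4096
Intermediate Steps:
(-1*29 + D)² = (-1*29 - 35)² = (-29 - 35)² = (-64)² = 4096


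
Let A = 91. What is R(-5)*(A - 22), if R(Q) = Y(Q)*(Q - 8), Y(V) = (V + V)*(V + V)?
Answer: -89700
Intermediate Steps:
Y(V) = 4*V² (Y(V) = (2*V)*(2*V) = 4*V²)
R(Q) = 4*Q²*(-8 + Q) (R(Q) = (4*Q²)*(Q - 8) = (4*Q²)*(-8 + Q) = 4*Q²*(-8 + Q))
R(-5)*(A - 22) = (4*(-5)²*(-8 - 5))*(91 - 22) = (4*25*(-13))*69 = -1300*69 = -89700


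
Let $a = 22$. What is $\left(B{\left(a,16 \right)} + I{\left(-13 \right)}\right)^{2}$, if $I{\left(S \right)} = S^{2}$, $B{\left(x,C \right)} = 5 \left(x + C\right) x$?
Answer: $18913801$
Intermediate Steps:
$B{\left(x,C \right)} = x \left(5 C + 5 x\right)$ ($B{\left(x,C \right)} = 5 \left(C + x\right) x = \left(5 C + 5 x\right) x = x \left(5 C + 5 x\right)$)
$\left(B{\left(a,16 \right)} + I{\left(-13 \right)}\right)^{2} = \left(5 \cdot 22 \left(16 + 22\right) + \left(-13\right)^{2}\right)^{2} = \left(5 \cdot 22 \cdot 38 + 169\right)^{2} = \left(4180 + 169\right)^{2} = 4349^{2} = 18913801$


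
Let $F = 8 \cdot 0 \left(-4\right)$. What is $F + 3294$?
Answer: $3294$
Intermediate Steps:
$F = 0$ ($F = 0 \left(-4\right) = 0$)
$F + 3294 = 0 + 3294 = 3294$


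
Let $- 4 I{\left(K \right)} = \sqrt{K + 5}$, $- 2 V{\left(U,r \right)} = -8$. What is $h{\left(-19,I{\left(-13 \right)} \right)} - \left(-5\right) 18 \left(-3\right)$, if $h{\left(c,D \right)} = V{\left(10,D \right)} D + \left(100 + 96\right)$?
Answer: $-74 - 2 i \sqrt{2} \approx -74.0 - 2.8284 i$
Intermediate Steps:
$V{\left(U,r \right)} = 4$ ($V{\left(U,r \right)} = \left(- \frac{1}{2}\right) \left(-8\right) = 4$)
$I{\left(K \right)} = - \frac{\sqrt{5 + K}}{4}$ ($I{\left(K \right)} = - \frac{\sqrt{K + 5}}{4} = - \frac{\sqrt{5 + K}}{4}$)
$h{\left(c,D \right)} = 196 + 4 D$ ($h{\left(c,D \right)} = 4 D + \left(100 + 96\right) = 4 D + 196 = 196 + 4 D$)
$h{\left(-19,I{\left(-13 \right)} \right)} - \left(-5\right) 18 \left(-3\right) = \left(196 + 4 \left(- \frac{\sqrt{5 - 13}}{4}\right)\right) - \left(-5\right) 18 \left(-3\right) = \left(196 + 4 \left(- \frac{\sqrt{-8}}{4}\right)\right) - \left(-90\right) \left(-3\right) = \left(196 + 4 \left(- \frac{2 i \sqrt{2}}{4}\right)\right) - 270 = \left(196 + 4 \left(- \frac{i \sqrt{2}}{2}\right)\right) - 270 = \left(196 - 2 i \sqrt{2}\right) - 270 = -74 - 2 i \sqrt{2}$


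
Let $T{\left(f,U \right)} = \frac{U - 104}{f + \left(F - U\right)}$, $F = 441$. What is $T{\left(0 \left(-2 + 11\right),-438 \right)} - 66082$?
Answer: $- \frac{58086620}{879} \approx -66083.0$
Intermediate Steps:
$T{\left(f,U \right)} = \frac{-104 + U}{441 + f - U}$ ($T{\left(f,U \right)} = \frac{U - 104}{f - \left(-441 + U\right)} = \frac{-104 + U}{441 + f - U}$)
$T{\left(0 \left(-2 + 11\right),-438 \right)} - 66082 = \frac{-104 - 438}{441 + 0 \left(-2 + 11\right) - -438} - 66082 = \frac{1}{441 + 0 \cdot 9 + 438} \left(-542\right) - 66082 = \frac{1}{441 + 0 + 438} \left(-542\right) - 66082 = \frac{1}{879} \left(-542\right) - 66082 = - \frac{542}{879} - 66082 = - \frac{58086620}{879}$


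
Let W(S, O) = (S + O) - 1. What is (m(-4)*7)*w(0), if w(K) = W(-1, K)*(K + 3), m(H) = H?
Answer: 168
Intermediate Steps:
W(S, O) = -1 + O + S (W(S, O) = (O + S) - 1 = -1 + O + S)
w(K) = (-2 + K)*(3 + K) (w(K) = (-1 + K - 1)*(K + 3) = (-2 + K)*(3 + K))
(m(-4)*7)*w(0) = (-4*7)*((-2 + 0)*(3 + 0)) = -(-56)*3 = -28*(-6) = 168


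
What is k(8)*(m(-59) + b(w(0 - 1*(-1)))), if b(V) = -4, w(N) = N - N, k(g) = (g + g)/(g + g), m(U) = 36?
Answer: 32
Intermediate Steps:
k(g) = 1 (k(g) = (2*g)/((2*g)) = (2*g)*(1/(2*g)) = 1)
w(N) = 0
k(8)*(m(-59) + b(w(0 - 1*(-1)))) = 1*(36 - 4) = 1*32 = 32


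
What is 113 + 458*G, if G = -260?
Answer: -118967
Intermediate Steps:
113 + 458*G = 113 + 458*(-260) = 113 - 119080 = -118967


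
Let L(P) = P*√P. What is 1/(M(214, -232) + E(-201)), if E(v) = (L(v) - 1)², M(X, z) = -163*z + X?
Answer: -I/(402*√201 + 8082570*I) ≈ -1.2372e-7 - 8.7242e-11*I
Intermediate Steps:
M(X, z) = X - 163*z
L(P) = P^(3/2)
E(v) = (-1 + v^(3/2))² (E(v) = (v^(3/2) - 1)² = (-1 + v^(3/2))²)
1/(M(214, -232) + E(-201)) = 1/((214 - 163*(-232)) + (-1 + (-201)^(3/2))²) = 1/((214 + 37816) + (-1 - 201*I*√201)²) = 1/(38030 + (-1 - 201*I*√201)²)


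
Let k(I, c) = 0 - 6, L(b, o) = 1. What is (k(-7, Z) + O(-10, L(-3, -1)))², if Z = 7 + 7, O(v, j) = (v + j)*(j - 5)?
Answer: 900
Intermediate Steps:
O(v, j) = (-5 + j)*(j + v) (O(v, j) = (j + v)*(-5 + j) = (-5 + j)*(j + v))
Z = 14
k(I, c) = -6
(k(-7, Z) + O(-10, L(-3, -1)))² = (-6 + (1² - 5*1 - 5*(-10) + 1*(-10)))² = (-6 + (1 - 5 + 50 - 10))² = (-6 + 36)² = 30² = 900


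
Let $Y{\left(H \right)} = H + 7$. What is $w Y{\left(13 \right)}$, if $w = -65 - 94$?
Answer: $-3180$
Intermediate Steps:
$Y{\left(H \right)} = 7 + H$
$w = -159$
$w Y{\left(13 \right)} = - 159 \left(7 + 13\right) = \left(-159\right) 20 = -3180$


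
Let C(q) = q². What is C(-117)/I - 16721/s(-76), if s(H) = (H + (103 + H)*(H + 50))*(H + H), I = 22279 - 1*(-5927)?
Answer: 63731881/185307152 ≈ 0.34393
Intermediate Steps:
I = 28206 (I = 22279 + 5927 = 28206)
s(H) = 2*H*(H + (50 + H)*(103 + H)) (s(H) = (H + (103 + H)*(50 + H))*(2*H) = (H + (50 + H)*(103 + H))*(2*H) = 2*H*(H + (50 + H)*(103 + H)))
C(-117)/I - 16721/s(-76) = (-117)²/28206 - 16721*(-1/(152*(5150 + (-76)² + 154*(-76)))) = 13689*(1/28206) - 16721*(-1/(152*(5150 + 5776 - 11704))) = 1521/3134 - 16721/(2*(-76)*(-778)) = 1521/3134 - 16721/118256 = 63731881/185307152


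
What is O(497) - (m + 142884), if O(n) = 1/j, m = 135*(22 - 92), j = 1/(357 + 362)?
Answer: -132715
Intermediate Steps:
j = 1/719 ≈ 0.0013908
m = -9450 (m = 135*(-70) = -9450)
O(n) = 719 (O(n) = 1/(1/719) = 719)
O(497) - (m + 142884) = 719 - (-9450 + 142884) = 719 - 1*133434 = 719 - 133434 = -132715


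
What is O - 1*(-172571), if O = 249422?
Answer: 421993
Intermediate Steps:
O - 1*(-172571) = 249422 - 1*(-172571) = 249422 + 172571 = 421993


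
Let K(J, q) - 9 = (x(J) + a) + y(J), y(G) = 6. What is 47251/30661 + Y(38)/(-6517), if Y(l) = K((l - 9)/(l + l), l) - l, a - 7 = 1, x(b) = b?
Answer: 23437106663/15186148012 ≈ 1.5433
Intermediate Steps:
a = 8 (a = 7 + 1 = 8)
K(J, q) = 23 + J (K(J, q) = 9 + ((J + 8) + 6) = 9 + ((8 + J) + 6) = 9 + (14 + J) = 23 + J)
Y(l) = 23 - l + (-9 + l)/(2*l) (Y(l) = (23 + (l - 9)/(l + l)) - l = (23 + (-9 + l)/((2*l))) - l = (23 + (-9 + l)*(1/(2*l))) - l = (23 + (-9 + l)/(2*l)) - l = 23 - l + (-9 + l)/(2*l))
47251/30661 + Y(38)/(-6517) = 47251/30661 + (47/2 - 1*38 - 9/2/38)/(-6517) = 47251*(1/30661) + (47/2 - 38 - 9/2*1/38)*(-1/6517) = 47251/30661 + (47/2 - 38 - 9/76)*(-1/6517) = 47251/30661 - 1111/76*(-1/6517) = 47251/30661 + 1111/495292 = 23437106663/15186148012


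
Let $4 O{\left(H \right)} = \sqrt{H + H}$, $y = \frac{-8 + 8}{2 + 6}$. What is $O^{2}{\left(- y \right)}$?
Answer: $0$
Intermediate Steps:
$y = 0$ ($y = \frac{0}{8} = 0 \cdot \frac{1}{8} = 0$)
$O{\left(H \right)} = \frac{\sqrt{2} \sqrt{H}}{4}$ ($O{\left(H \right)} = \frac{\sqrt{H + H}}{4} = \frac{\sqrt{2 H}}{4} = \frac{\sqrt{2} \sqrt{H}}{4}$)
$O^{2}{\left(- y \right)} = \left(\frac{\sqrt{2} \sqrt{\left(-1\right) 0}}{4}\right)^{2} = \left(\frac{\sqrt{2} \sqrt{0}}{4}\right)^{2} = \left(\frac{1}{4} \sqrt{2} \cdot 0\right)^{2} = 0^{2} = 0$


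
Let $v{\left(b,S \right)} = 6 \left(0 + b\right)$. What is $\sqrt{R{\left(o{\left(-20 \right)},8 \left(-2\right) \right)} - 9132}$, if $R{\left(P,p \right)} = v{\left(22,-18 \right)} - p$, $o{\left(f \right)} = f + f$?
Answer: $2 i \sqrt{2246} \approx 94.784 i$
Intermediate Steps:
$v{\left(b,S \right)} = 6 b$
$o{\left(f \right)} = 2 f$
$R{\left(P,p \right)} = 132 - p$ ($R{\left(P,p \right)} = 6 \cdot 22 - p = 132 - p$)
$\sqrt{R{\left(o{\left(-20 \right)},8 \left(-2\right) \right)} - 9132} = \sqrt{\left(132 - 8 \left(-2\right)\right) - 9132} = \sqrt{\left(132 - -16\right) - 9132} = \sqrt{\left(132 + 16\right) - 9132} = \sqrt{148 - 9132} = \sqrt{-8984} = 2 i \sqrt{2246}$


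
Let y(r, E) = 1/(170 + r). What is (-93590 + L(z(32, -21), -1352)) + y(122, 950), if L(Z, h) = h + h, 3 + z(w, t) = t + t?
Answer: -28117847/292 ≈ -96294.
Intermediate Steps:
z(w, t) = -3 + 2*t (z(w, t) = -3 + (t + t) = -3 + 2*t)
L(Z, h) = 2*h
(-93590 + L(z(32, -21), -1352)) + y(122, 950) = (-93590 + 2*(-1352)) + 1/(170 + 122) = (-93590 - 2704) + 1/292 = -96294 + 1/292 = -28117847/292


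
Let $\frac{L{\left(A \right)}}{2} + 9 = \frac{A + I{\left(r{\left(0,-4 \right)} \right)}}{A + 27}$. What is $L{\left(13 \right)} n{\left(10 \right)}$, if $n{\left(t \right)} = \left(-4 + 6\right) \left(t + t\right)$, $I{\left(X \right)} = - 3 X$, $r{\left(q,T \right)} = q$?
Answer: $-694$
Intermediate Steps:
$n{\left(t \right)} = 4 t$ ($n{\left(t \right)} = 2 \cdot 2 t = 4 t$)
$L{\left(A \right)} = -18 + \frac{2 A}{27 + A}$ ($L{\left(A \right)} = -18 + 2 \frac{A - 0}{A + 27} = -18 + 2 \frac{A + 0}{27 + A} = -18 + 2 \frac{A}{27 + A} = -18 + \frac{2 A}{27 + A}$)
$L{\left(13 \right)} n{\left(10 \right)} = \frac{2 \left(-243 - 104\right)}{27 + 13} \cdot 4 \cdot 10 = \frac{2 \left(-243 - 104\right)}{40} \cdot 40 = 2 \cdot \frac{1}{40} \left(-347\right) 40 = \left(- \frac{347}{20}\right) 40 = -694$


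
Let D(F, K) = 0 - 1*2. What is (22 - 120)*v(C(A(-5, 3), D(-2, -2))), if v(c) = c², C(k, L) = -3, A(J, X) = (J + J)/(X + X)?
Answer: -882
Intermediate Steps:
D(F, K) = -2 (D(F, K) = 0 - 2 = -2)
A(J, X) = J/X (A(J, X) = (2*J)/((2*X)) = (2*J)*(1/(2*X)) = J/X)
(22 - 120)*v(C(A(-5, 3), D(-2, -2))) = (22 - 120)*(-3)² = -98*9 = -882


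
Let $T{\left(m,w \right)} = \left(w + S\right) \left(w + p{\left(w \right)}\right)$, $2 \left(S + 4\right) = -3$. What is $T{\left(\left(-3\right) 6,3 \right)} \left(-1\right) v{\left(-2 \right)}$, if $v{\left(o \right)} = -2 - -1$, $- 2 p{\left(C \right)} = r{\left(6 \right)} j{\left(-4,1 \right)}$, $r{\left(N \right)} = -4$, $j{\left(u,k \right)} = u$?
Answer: $\frac{25}{2} \approx 12.5$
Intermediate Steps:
$S = - \frac{11}{2}$ ($S = -4 + \frac{1}{2} \left(-3\right) = -4 - \frac{3}{2} = - \frac{11}{2} \approx -5.5$)
$p{\left(C \right)} = -8$ ($p{\left(C \right)} = - \frac{\left(-4\right) \left(-4\right)}{2} = \left(- \frac{1}{2}\right) 16 = -8$)
$v{\left(o \right)} = -1$ ($v{\left(o \right)} = -2 + 1 = -1$)
$T{\left(m,w \right)} = \left(-8 + w\right) \left(- \frac{11}{2} + w\right)$ ($T{\left(m,w \right)} = \left(w - \frac{11}{2}\right) \left(w - 8\right) = \left(- \frac{11}{2} + w\right) \left(-8 + w\right) = \left(-8 + w\right) \left(- \frac{11}{2} + w\right)$)
$T{\left(\left(-3\right) 6,3 \right)} \left(-1\right) v{\left(-2 \right)} = \left(44 + 3^{2} - \frac{81}{2}\right) \left(-1\right) \left(-1\right) = \left(44 + 9 - \frac{81}{2}\right) \left(-1\right) \left(-1\right) = \frac{25}{2} \left(-1\right) \left(-1\right) = \left(- \frac{25}{2}\right) \left(-1\right) = \frac{25}{2}$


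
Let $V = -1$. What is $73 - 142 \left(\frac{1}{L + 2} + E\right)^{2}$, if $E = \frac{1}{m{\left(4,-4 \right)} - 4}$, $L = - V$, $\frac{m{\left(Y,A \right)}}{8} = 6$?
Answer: $\frac{479137}{8712} \approx 54.997$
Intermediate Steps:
$m{\left(Y,A \right)} = 48$ ($m{\left(Y,A \right)} = 8 \cdot 6 = 48$)
$L = 1$ ($L = \left(-1\right) \left(-1\right) = 1$)
$E = \frac{1}{44}$ ($E = \frac{1}{48 - 4} = \frac{1}{44} \approx 0.022727$)
$73 - 142 \left(\frac{1}{L + 2} + E\right)^{2} = 73 - 142 \left(\frac{1}{1 + 2} + \frac{1}{44}\right)^{2} = 73 - 142 \left(\frac{1}{3} + \frac{1}{44}\right)^{2} = 73 - 142 \left(\frac{47}{132}\right)^{2} = 73 - \frac{156839}{8712} = \frac{479137}{8712}$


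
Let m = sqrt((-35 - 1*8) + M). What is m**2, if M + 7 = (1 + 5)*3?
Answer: -32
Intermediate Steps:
M = 11 (M = -7 + (1 + 5)*3 = -7 + 6*3 = -7 + 18 = 11)
m = 4*I*sqrt(2) (m = sqrt((-35 - 1*8) + 11) = sqrt((-35 - 8) + 11) = sqrt(-43 + 11) = sqrt(-32) = 4*I*sqrt(2) ≈ 5.6569*I)
m**2 = (4*I*sqrt(2))**2 = -32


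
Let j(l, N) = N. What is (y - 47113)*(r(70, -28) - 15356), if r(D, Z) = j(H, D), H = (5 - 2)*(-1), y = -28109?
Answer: 1149843492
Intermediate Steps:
H = -3 (H = 3*(-1) = -3)
r(D, Z) = D
(y - 47113)*(r(70, -28) - 15356) = (-28109 - 47113)*(70 - 15356) = -75222*(-15286) = 1149843492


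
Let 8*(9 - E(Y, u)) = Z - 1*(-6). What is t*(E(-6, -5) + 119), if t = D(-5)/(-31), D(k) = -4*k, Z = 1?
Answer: -5085/62 ≈ -82.016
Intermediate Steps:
E(Y, u) = 65/8 (E(Y, u) = 9 - (1 - 1*(-6))/8 = 9 - (1 + 6)/8 = 9 - ⅛*7 = 9 - 7/8 = 65/8)
t = -20/31 (t = -4*(-5)/(-31) = 20*(-1/31) = -20/31 ≈ -0.64516)
t*(E(-6, -5) + 119) = -20*(65/8 + 119)/31 = -20/31*1017/8 = -5085/62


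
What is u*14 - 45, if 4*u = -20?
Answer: -115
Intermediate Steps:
u = -5 (u = (¼)*(-20) = -5)
u*14 - 45 = -5*14 - 45 = -70 - 45 = -115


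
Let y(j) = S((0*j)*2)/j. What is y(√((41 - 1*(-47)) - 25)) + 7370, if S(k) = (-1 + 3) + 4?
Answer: 7370 + 2*√7/7 ≈ 7370.8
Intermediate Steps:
S(k) = 6 (S(k) = 2 + 4 = 6)
y(j) = 6/j
y(√((41 - 1*(-47)) - 25)) + 7370 = 6/(√((41 - 1*(-47)) - 25)) + 7370 = 6/(√((41 + 47) - 25)) + 7370 = 6/(√(88 - 25)) + 7370 = 6/(√63) + 7370 = 6/((3*√7)) + 7370 = 6*(√7/21) + 7370 = 2*√7/7 + 7370 = 7370 + 2*√7/7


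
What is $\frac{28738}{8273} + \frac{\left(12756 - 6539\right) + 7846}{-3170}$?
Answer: $- \frac{25243739}{26225410} \approx -0.96257$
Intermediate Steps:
$\frac{28738}{8273} + \frac{\left(12756 - 6539\right) + 7846}{-3170} = 28738 \cdot \frac{1}{8273} + \left(6217 + 7846\right) \left(- \frac{1}{3170}\right) = \frac{28738}{8273} + 14063 \left(- \frac{1}{3170}\right) = \frac{28738}{8273} - \frac{14063}{3170} = - \frac{25243739}{26225410}$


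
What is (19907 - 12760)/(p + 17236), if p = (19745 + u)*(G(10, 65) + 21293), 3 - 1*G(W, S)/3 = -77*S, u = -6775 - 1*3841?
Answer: 7147/331555129 ≈ 2.1556e-5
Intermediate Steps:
u = -10616 (u = -6775 - 3841 = -10616)
G(W, S) = 9 + 231*S (G(W, S) = 9 - (-231)*S = 9 + 231*S)
p = 331537893 (p = (19745 - 10616)*((9 + 231*65) + 21293) = 9129*((9 + 15015) + 21293) = 9129*(15024 + 21293) = 9129*36317 = 331537893)
(19907 - 12760)/(p + 17236) = (19907 - 12760)/(331537893 + 17236) = 7147/331555129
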